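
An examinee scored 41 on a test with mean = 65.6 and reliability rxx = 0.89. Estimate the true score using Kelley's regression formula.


T_est = rxx * X + (1 - rxx) * mean
T_est = 0.89 * 41 + 0.11 * 65.6
T_est = 36.49 + 7.216
T_est = 43.706

43.706


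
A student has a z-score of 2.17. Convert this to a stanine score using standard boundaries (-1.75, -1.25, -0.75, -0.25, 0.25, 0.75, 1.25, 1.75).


Stanine boundaries: [-1.75, -1.25, -0.75, -0.25, 0.25, 0.75, 1.25, 1.75]
z = 2.17
Check each boundary:
  z >= -1.75 -> could be stanine 2
  z >= -1.25 -> could be stanine 3
  z >= -0.75 -> could be stanine 4
  z >= -0.25 -> could be stanine 5
  z >= 0.25 -> could be stanine 6
  z >= 0.75 -> could be stanine 7
  z >= 1.25 -> could be stanine 8
  z >= 1.75 -> could be stanine 9
Highest qualifying boundary gives stanine = 9

9


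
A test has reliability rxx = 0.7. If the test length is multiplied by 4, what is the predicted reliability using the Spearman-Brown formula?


r_new = (n * rxx) / (1 + (n-1) * rxx)
r_new = (4 * 0.7) / (1 + 3 * 0.7)
r_new = 2.8 / 3.1
r_new = 0.9032

0.9032


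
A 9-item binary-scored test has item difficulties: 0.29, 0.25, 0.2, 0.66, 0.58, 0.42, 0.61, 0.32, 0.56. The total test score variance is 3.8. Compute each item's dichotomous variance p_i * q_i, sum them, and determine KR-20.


For each item, compute p_i * q_i:
  Item 1: 0.29 * 0.71 = 0.2059
  Item 2: 0.25 * 0.75 = 0.1875
  Item 3: 0.2 * 0.8 = 0.16
  Item 4: 0.66 * 0.34 = 0.2244
  Item 5: 0.58 * 0.42 = 0.2436
  Item 6: 0.42 * 0.58 = 0.2436
  Item 7: 0.61 * 0.39 = 0.2379
  Item 8: 0.32 * 0.68 = 0.2176
  Item 9: 0.56 * 0.44 = 0.2464
Sum(p_i * q_i) = 0.2059 + 0.1875 + 0.16 + 0.2244 + 0.2436 + 0.2436 + 0.2379 + 0.2176 + 0.2464 = 1.9669
KR-20 = (k/(k-1)) * (1 - Sum(p_i*q_i) / Var_total)
= (9/8) * (1 - 1.9669/3.8)
= 1.125 * 0.4824
KR-20 = 0.5427

0.5427


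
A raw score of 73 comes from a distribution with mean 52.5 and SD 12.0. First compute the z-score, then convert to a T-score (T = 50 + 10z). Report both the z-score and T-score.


z = (X - mean) / SD = (73 - 52.5) / 12.0
z = 20.5 / 12.0
z = 1.7083
T-score = T = 50 + 10z
Carry z at full precision (z = 20.5 / 12.0) into the conversion:
T-score = 50 + 10 * (20.5 / 12.0) = 50 + 205 / 12.0
T-score = 50 + 17.0833
T-score = 67.0833

67.0833


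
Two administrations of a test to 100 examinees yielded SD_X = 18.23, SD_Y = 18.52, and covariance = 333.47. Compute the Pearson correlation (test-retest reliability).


r = cov(X,Y) / (SD_X * SD_Y)
r = 333.47 / (18.23 * 18.52)
r = 333.47 / 337.6196
r = 0.9877

0.9877


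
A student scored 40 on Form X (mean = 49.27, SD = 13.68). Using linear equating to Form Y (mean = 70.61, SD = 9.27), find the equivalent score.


slope = SD_Y / SD_X = 9.27 / 13.68 ~ 0.6776
intercept = mean_Y - slope * mean_X = 70.61 - (9.27 / 13.68) * 49.27 ~ 37.2231
Y = slope * X + intercept. To avoid rounding drift from the rounded slope/intercept, evaluate the equivalent form Y = mean_Y + SD_Y * (X - mean_X) / SD_X at full precision:
Y = 70.61 + 9.27 * (40 - 49.27) / 13.68
Y = 70.61 - 9.27 * 9.27 / 13.68
Y = 70.61 - 85.9329 / 13.68
Y = 70.61 - 6.2816
Y = 64.3284

64.3284


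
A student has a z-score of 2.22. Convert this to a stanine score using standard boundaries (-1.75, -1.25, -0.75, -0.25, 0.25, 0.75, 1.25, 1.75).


Stanine boundaries: [-1.75, -1.25, -0.75, -0.25, 0.25, 0.75, 1.25, 1.75]
z = 2.22
Check each boundary:
  z >= -1.75 -> could be stanine 2
  z >= -1.25 -> could be stanine 3
  z >= -0.75 -> could be stanine 4
  z >= -0.25 -> could be stanine 5
  z >= 0.25 -> could be stanine 6
  z >= 0.75 -> could be stanine 7
  z >= 1.25 -> could be stanine 8
  z >= 1.75 -> could be stanine 9
Highest qualifying boundary gives stanine = 9

9


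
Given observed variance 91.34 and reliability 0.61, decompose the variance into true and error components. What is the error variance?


var_true = rxx * var_obs = 0.61 * 91.34 = 55.7174
var_error = var_obs - var_true
var_error = 91.34 - 55.7174
var_error = 35.6226

35.6226


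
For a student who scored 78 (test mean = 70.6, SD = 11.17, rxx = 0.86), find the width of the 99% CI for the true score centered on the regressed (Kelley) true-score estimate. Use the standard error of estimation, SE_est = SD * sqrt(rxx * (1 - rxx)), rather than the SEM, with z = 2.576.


True score estimate = 0.86*78 + 0.14*70.6 = 76.964
SE_est = SD * sqrt(rxx * (1 - rxx)) = 11.17 * sqrt(0.86 * 0.14) = 11.17 * sqrt(0.1204) = 3.875845
CI = T_est +/- z * SE_est, so width = 2 * z * SE_est = 2 * 2.576 * 3.875845
Width = 19.9684

19.9684


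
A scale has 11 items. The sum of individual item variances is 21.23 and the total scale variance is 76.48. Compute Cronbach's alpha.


alpha = (k/(k-1)) * (1 - sum(si^2)/s_total^2)
= (11/10) * (1 - 21.23/76.48)
alpha = 0.7947

0.7947


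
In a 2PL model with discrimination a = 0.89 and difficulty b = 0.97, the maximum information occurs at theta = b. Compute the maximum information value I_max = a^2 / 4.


For 2PL, max info at theta = b = 0.97
I_max = a^2 / 4 = 0.89^2 / 4
= 0.7921 / 4
I_max = 0.198

0.198


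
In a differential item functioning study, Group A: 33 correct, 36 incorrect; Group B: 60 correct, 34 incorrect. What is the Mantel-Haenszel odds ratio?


Odds_A = 33/36 = 0.9167
Odds_B = 60/34 = 1.7647
OR = Odds_A / Odds_B = 0.9167 / 1.7647
Exactly, OR = (33 * 34) / (36 * 60) = 1122 / 2160
OR = 0.5194

0.5194


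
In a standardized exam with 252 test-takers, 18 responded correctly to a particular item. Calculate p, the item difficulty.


Item difficulty p = number correct / total examinees
p = 18 / 252
p = 0.0714

0.0714


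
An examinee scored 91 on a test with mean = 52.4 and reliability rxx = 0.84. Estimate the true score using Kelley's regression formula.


T_est = rxx * X + (1 - rxx) * mean
T_est = 0.84 * 91 + 0.16 * 52.4
T_est = 76.44 + 8.384
T_est = 84.824

84.824


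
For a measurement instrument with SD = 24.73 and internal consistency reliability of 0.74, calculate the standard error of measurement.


SEM = SD * sqrt(1 - rxx)
SEM = 24.73 * sqrt(1 - 0.74)
SEM = 24.73 * sqrt(0.26) = 24.73 * 0.509902
SEM = 12.6099

12.6099


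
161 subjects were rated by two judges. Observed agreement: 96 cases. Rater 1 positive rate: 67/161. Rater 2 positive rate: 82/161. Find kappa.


P_o = 96/161 = 0.596273
P_e = (67*82 + 94*79) / 25921 = 0.498438
kappa = (P_o - P_e) / (1 - P_e)
kappa = (0.596273 - 0.498438) / (1 - 0.498438)
kappa = 0.1951

0.1951


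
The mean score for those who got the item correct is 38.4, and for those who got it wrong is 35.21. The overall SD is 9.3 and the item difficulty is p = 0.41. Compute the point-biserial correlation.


q = 1 - p = 0.59
rpb = ((M1 - M0) / SD) * sqrt(p * q)
rpb = ((38.4 - 35.21) / 9.3) * sqrt(0.41 * 0.59)
rpb = 0.1687

0.1687


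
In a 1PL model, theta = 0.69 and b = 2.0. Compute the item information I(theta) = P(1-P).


P = 1/(1+exp(-(0.69-2.0))) = 0.2125
I = P*(1-P) = 0.2125 * 0.7875
I = 0.1673

0.1673


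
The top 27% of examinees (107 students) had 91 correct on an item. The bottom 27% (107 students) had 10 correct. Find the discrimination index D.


p_upper = 91/107 = 0.8505
p_lower = 10/107 = 0.0935
D = 0.8505 - 0.0935 = 0.757

0.757


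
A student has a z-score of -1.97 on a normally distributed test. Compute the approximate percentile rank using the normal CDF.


CDF(z) = 0.5 * (1 + erf(z/sqrt(2)))
erf(-1.393) = -0.9512
CDF = 0.0244
Percentile rank = 0.0244 * 100 = 2.44

2.44


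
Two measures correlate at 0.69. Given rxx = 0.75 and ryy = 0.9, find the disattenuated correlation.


r_corrected = rxy / sqrt(rxx * ryy)
= 0.69 / sqrt(0.75 * 0.9)
= 0.69 / sqrt(0.675)
= 0.69 / 0.821584
r_corrected = 0.8398

0.8398


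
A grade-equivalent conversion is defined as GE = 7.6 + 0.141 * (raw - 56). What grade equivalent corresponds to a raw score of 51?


raw - median = 51 - 56 = -5
slope * diff = 0.141 * -5 = -0.705
GE = 7.6 + -0.705
GE = 6.895

6.895


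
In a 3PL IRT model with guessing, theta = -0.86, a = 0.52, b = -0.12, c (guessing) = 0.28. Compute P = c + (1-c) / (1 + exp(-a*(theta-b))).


logit = 0.52*(-0.86 - -0.12) = -0.3848
P* = 1/(1 + exp(--0.3848)) = 0.405
P = 0.28 + (1 - 0.28) * 0.405
P = 0.5716

0.5716


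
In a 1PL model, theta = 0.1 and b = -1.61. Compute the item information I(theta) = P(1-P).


P = 1/(1+exp(-(0.1--1.61))) = 0.8468
I = P*(1-P) = 0.8468 * 0.1532
I = 0.1297

0.1297


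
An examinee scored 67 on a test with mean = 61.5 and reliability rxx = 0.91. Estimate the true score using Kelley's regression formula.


T_est = rxx * X + (1 - rxx) * mean
T_est = 0.91 * 67 + 0.09 * 61.5
T_est = 60.97 + 5.535
T_est = 66.505

66.505


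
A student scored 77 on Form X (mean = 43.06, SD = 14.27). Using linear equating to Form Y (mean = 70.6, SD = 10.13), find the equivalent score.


slope = SD_Y / SD_X = 10.13 / 14.27 ~ 0.7099
intercept = mean_Y - slope * mean_X = 70.6 - (10.13 / 14.27) * 43.06 ~ 40.0325
Y = slope * X + intercept. To avoid rounding drift from the rounded slope/intercept, evaluate the equivalent form Y = mean_Y + SD_Y * (X - mean_X) / SD_X at full precision:
Y = 70.6 + 10.13 * (77 - 43.06) / 14.27
Y = 70.6 + 10.13 * 33.94 / 14.27
Y = 70.6 + 343.8122 / 14.27
Y = 70.6 + 24.0934
Y = 94.6934

94.6934


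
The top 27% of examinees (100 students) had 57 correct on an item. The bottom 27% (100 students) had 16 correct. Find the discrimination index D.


p_upper = 57/100 = 0.57
p_lower = 16/100 = 0.16
D = 0.57 - 0.16 = 0.41

0.41


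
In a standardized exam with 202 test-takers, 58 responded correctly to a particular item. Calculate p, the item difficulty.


Item difficulty p = number correct / total examinees
p = 58 / 202
p = 0.2871

0.2871


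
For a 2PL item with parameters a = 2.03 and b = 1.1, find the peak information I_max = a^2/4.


For 2PL, max info at theta = b = 1.1
I_max = a^2 / 4 = 2.03^2 / 4
= 4.1209 / 4
I_max = 1.0302

1.0302


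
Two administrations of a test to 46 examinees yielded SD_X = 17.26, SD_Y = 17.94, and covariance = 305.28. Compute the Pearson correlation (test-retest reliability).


r = cov(X,Y) / (SD_X * SD_Y)
r = 305.28 / (17.26 * 17.94)
r = 305.28 / 309.6444
r = 0.9859

0.9859


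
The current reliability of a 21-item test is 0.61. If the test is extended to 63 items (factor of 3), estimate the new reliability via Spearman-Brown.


r_new = (n * rxx) / (1 + (n-1) * rxx)
r_new = (3 * 0.61) / (1 + 2 * 0.61)
r_new = 1.83 / 2.22
r_new = 0.8243

0.8243


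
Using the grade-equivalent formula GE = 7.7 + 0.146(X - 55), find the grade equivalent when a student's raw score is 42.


raw - median = 42 - 55 = -13
slope * diff = 0.146 * -13 = -1.898
GE = 7.7 + -1.898
GE = 5.802

5.802


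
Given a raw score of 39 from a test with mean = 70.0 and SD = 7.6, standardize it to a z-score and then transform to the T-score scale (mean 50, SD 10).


z = (X - mean) / SD = (39 - 70.0) / 7.6
z = -31.0 / 7.6
z = -4.0789
T-score = T = 50 + 10z
Carry z at full precision (z = -31.0 / 7.6) into the conversion:
T-score = 50 + 10 * (-31.0 / 7.6) = 50 + -310 / 7.6
T-score = 50 + -40.7895
T-score = 9.2105

9.2105


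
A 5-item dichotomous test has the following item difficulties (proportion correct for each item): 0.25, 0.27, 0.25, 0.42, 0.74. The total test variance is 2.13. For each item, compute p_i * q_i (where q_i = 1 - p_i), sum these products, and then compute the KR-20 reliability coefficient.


For each item, compute p_i * q_i:
  Item 1: 0.25 * 0.75 = 0.1875
  Item 2: 0.27 * 0.73 = 0.1971
  Item 3: 0.25 * 0.75 = 0.1875
  Item 4: 0.42 * 0.58 = 0.2436
  Item 5: 0.74 * 0.26 = 0.1924
Sum(p_i * q_i) = 0.1875 + 0.1971 + 0.1875 + 0.2436 + 0.1924 = 1.0081
KR-20 = (k/(k-1)) * (1 - Sum(p_i*q_i) / Var_total)
= (5/4) * (1 - 1.0081/2.13)
= 1.25 * 0.5267
KR-20 = 0.6584

0.6584


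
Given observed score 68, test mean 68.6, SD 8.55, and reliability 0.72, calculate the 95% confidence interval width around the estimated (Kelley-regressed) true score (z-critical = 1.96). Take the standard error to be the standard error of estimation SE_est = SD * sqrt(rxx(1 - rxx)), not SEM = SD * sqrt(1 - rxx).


True score estimate = 0.72*68 + 0.28*68.6 = 68.168
SE_est = SD * sqrt(rxx * (1 - rxx)) = 8.55 * sqrt(0.72 * 0.28) = 8.55 * sqrt(0.2016) = 3.83894
CI = T_est +/- z * SE_est, so width = 2 * z * SE_est = 2 * 1.96 * 3.83894
Width = 15.0486

15.0486


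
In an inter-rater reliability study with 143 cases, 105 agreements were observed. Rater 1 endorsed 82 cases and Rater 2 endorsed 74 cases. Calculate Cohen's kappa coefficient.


P_o = 105/143 = 0.734266
P_e = (82*74 + 61*69) / 20449 = 0.502567
kappa = (P_o - P_e) / (1 - P_e)
kappa = (0.734266 - 0.502567) / (1 - 0.502567)
kappa = 0.4658

0.4658


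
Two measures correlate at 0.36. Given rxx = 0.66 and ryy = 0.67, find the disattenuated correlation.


r_corrected = rxy / sqrt(rxx * ryy)
= 0.36 / sqrt(0.66 * 0.67)
= 0.36 / sqrt(0.4422)
= 0.36 / 0.664981
r_corrected = 0.5414

0.5414


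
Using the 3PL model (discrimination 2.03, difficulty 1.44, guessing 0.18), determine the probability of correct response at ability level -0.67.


logit = 2.03*(-0.67 - 1.44) = -4.2833
P* = 1/(1 + exp(--4.2833)) = 0.0136
P = 0.18 + (1 - 0.18) * 0.0136
P = 0.1912

0.1912


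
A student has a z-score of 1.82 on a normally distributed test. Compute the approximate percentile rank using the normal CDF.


CDF(z) = 0.5 * (1 + erf(z/sqrt(2)))
erf(1.2869) = 0.9312
CDF = 0.9656
Percentile rank = 0.9656 * 100 = 96.56

96.56


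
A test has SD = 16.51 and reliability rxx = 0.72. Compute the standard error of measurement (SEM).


SEM = SD * sqrt(1 - rxx)
SEM = 16.51 * sqrt(1 - 0.72)
SEM = 16.51 * sqrt(0.28) = 16.51 * 0.52915
SEM = 8.7363

8.7363


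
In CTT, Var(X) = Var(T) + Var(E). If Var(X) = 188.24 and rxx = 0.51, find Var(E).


var_true = rxx * var_obs = 0.51 * 188.24 = 96.0024
var_error = var_obs - var_true
var_error = 188.24 - 96.0024
var_error = 92.2376

92.2376


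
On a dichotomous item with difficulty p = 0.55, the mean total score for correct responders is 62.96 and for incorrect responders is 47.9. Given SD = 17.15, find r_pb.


q = 1 - p = 0.45
rpb = ((M1 - M0) / SD) * sqrt(p * q)
rpb = ((62.96 - 47.9) / 17.15) * sqrt(0.55 * 0.45)
rpb = 0.4369

0.4369


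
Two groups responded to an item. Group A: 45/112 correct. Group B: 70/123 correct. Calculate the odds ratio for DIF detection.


Odds_A = 45/67 = 0.6716
Odds_B = 70/53 = 1.3208
OR = Odds_A / Odds_B = 0.6716 / 1.3208
Exactly, OR = (45 * 53) / (67 * 70) = 2385 / 4690
OR = 0.5085

0.5085


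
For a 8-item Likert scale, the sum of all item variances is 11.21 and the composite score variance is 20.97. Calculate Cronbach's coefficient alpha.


alpha = (k/(k-1)) * (1 - sum(si^2)/s_total^2)
= (8/7) * (1 - 11.21/20.97)
alpha = 0.5319

0.5319


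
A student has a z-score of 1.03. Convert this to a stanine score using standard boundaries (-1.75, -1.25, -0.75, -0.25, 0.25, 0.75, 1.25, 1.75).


Stanine boundaries: [-1.75, -1.25, -0.75, -0.25, 0.25, 0.75, 1.25, 1.75]
z = 1.03
Check each boundary:
  z >= -1.75 -> could be stanine 2
  z >= -1.25 -> could be stanine 3
  z >= -0.75 -> could be stanine 4
  z >= -0.25 -> could be stanine 5
  z >= 0.25 -> could be stanine 6
  z >= 0.75 -> could be stanine 7
  z < 1.25
  z < 1.75
Highest qualifying boundary gives stanine = 7

7


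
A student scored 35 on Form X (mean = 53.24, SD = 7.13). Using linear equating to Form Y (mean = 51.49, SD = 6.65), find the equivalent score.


slope = SD_Y / SD_X = 6.65 / 7.13 ~ 0.9327
intercept = mean_Y - slope * mean_X = 51.49 - (6.65 / 7.13) * 53.24 ~ 1.8342
Y = slope * X + intercept. To avoid rounding drift from the rounded slope/intercept, evaluate the equivalent form Y = mean_Y + SD_Y * (X - mean_X) / SD_X at full precision:
Y = 51.49 + 6.65 * (35 - 53.24) / 7.13
Y = 51.49 - 6.65 * 18.24 / 7.13
Y = 51.49 - 121.296 / 7.13
Y = 51.49 - 17.0121
Y = 34.4779

34.4779


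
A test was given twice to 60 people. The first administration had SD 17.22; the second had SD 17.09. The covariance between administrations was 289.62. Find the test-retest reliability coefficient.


r = cov(X,Y) / (SD_X * SD_Y)
r = 289.62 / (17.22 * 17.09)
r = 289.62 / 294.2898
r = 0.9841

0.9841


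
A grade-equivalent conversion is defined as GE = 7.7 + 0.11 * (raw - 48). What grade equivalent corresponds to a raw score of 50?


raw - median = 50 - 48 = 2
slope * diff = 0.11 * 2 = 0.22
GE = 7.7 + 0.22
GE = 7.92

7.92


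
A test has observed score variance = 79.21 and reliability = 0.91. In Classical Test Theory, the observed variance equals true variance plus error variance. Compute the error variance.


var_true = rxx * var_obs = 0.91 * 79.21 = 72.0811
var_error = var_obs - var_true
var_error = 79.21 - 72.0811
var_error = 7.1289

7.1289


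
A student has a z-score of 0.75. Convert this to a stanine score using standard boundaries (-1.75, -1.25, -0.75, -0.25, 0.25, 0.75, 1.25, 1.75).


Stanine boundaries: [-1.75, -1.25, -0.75, -0.25, 0.25, 0.75, 1.25, 1.75]
z = 0.75
Check each boundary:
  z >= -1.75 -> could be stanine 2
  z >= -1.25 -> could be stanine 3
  z >= -0.75 -> could be stanine 4
  z >= -0.25 -> could be stanine 5
  z >= 0.25 -> could be stanine 6
  z >= 0.75 -> could be stanine 7
  z < 1.25
  z < 1.75
Highest qualifying boundary gives stanine = 7

7


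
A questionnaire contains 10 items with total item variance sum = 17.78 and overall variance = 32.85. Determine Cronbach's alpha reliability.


alpha = (k/(k-1)) * (1 - sum(si^2)/s_total^2)
= (10/9) * (1 - 17.78/32.85)
alpha = 0.5097

0.5097


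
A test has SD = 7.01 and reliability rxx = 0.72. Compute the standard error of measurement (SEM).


SEM = SD * sqrt(1 - rxx)
SEM = 7.01 * sqrt(1 - 0.72)
SEM = 7.01 * sqrt(0.28) = 7.01 * 0.52915
SEM = 3.7093

3.7093


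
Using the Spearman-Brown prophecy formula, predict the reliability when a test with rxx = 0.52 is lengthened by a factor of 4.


r_new = (n * rxx) / (1 + (n-1) * rxx)
r_new = (4 * 0.52) / (1 + 3 * 0.52)
r_new = 2.08 / 2.56
r_new = 0.8125

0.8125


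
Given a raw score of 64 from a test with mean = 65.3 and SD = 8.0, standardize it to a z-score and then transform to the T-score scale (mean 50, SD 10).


z = (X - mean) / SD = (64 - 65.3) / 8.0
z = -1.3 / 8.0
z = -0.1625
T-score = T = 50 + 10z
Carry z at full precision (z = -1.3 / 8.0) into the conversion:
T-score = 50 + 10 * (-1.3 / 8.0) = 50 + -13 / 8.0
T-score = 50 + -1.625
T-score = 48.375

48.375


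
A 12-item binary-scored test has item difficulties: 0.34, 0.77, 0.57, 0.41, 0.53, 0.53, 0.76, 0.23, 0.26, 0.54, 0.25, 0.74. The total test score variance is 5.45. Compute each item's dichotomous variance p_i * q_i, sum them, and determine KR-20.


For each item, compute p_i * q_i:
  Item 1: 0.34 * 0.66 = 0.2244
  Item 2: 0.77 * 0.23 = 0.1771
  Item 3: 0.57 * 0.43 = 0.2451
  Item 4: 0.41 * 0.59 = 0.2419
  Item 5: 0.53 * 0.47 = 0.2491
  Item 6: 0.53 * 0.47 = 0.2491
  Item 7: 0.76 * 0.24 = 0.1824
  Item 8: 0.23 * 0.77 = 0.1771
  Item 9: 0.26 * 0.74 = 0.1924
  Item 10: 0.54 * 0.46 = 0.2484
  Item 11: 0.25 * 0.75 = 0.1875
  Item 12: 0.74 * 0.26 = 0.1924
Sum(p_i * q_i) = 0.2244 + 0.1771 + 0.2451 + 0.2419 + 0.2491 + 0.2491 + 0.1824 + 0.1771 + 0.1924 + 0.2484 + 0.1875 + 0.1924 = 2.5669
KR-20 = (k/(k-1)) * (1 - Sum(p_i*q_i) / Var_total)
= (12/11) * (1 - 2.5669/5.45)
= 1.0909 * 0.529
KR-20 = 0.5771

0.5771


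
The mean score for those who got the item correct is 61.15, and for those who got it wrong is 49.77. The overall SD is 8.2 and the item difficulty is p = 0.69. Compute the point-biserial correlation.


q = 1 - p = 0.31
rpb = ((M1 - M0) / SD) * sqrt(p * q)
rpb = ((61.15 - 49.77) / 8.2) * sqrt(0.69 * 0.31)
rpb = 0.6419

0.6419


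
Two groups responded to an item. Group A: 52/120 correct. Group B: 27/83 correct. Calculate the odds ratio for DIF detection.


Odds_A = 52/68 = 0.7647
Odds_B = 27/56 = 0.4821
OR = Odds_A / Odds_B = 0.7647 / 0.4821
Exactly, OR = (52 * 56) / (68 * 27) = 2912 / 1836
OR = 1.5861

1.5861


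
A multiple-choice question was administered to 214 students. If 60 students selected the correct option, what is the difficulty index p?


Item difficulty p = number correct / total examinees
p = 60 / 214
p = 0.2804

0.2804


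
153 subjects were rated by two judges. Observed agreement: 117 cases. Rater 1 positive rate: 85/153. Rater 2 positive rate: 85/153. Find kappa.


P_o = 117/153 = 0.764706
P_e = (85*85 + 68*68) / 23409 = 0.506173
kappa = (P_o - P_e) / (1 - P_e)
kappa = (0.764706 - 0.506173) / (1 - 0.506173)
kappa = 0.5235

0.5235


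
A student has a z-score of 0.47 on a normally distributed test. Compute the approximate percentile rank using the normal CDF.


CDF(z) = 0.5 * (1 + erf(z/sqrt(2)))
erf(0.3323) = 0.3616
CDF = 0.6808
Percentile rank = 0.6808 * 100 = 68.08

68.08


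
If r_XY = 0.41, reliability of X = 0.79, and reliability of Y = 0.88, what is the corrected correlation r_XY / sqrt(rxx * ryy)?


r_corrected = rxy / sqrt(rxx * ryy)
= 0.41 / sqrt(0.79 * 0.88)
= 0.41 / sqrt(0.6952)
= 0.41 / 0.833787
r_corrected = 0.4917

0.4917


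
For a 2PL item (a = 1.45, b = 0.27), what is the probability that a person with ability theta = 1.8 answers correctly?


a*(theta - b) = 1.45 * (1.8 - 0.27) = 2.2185
exp(-2.2185) = 0.1088
P = 1 / (1 + 0.1088)
P = 0.9019

0.9019


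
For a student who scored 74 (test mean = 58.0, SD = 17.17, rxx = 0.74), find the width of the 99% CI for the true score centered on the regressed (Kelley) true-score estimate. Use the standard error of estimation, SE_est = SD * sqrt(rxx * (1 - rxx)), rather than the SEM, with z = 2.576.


True score estimate = 0.74*74 + 0.26*58.0 = 69.84
SE_est = SD * sqrt(rxx * (1 - rxx)) = 17.17 * sqrt(0.74 * 0.26) = 17.17 * sqrt(0.1924) = 7.53135
CI = T_est +/- z * SE_est, so width = 2 * z * SE_est = 2 * 2.576 * 7.53135
Width = 38.8015

38.8015


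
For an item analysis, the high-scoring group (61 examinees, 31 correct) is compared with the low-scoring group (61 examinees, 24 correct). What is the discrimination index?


p_upper = 31/61 = 0.5082
p_lower = 24/61 = 0.3934
D = 0.5082 - 0.3934 = 0.1148

0.1148


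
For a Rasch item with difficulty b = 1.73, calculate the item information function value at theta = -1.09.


P = 1/(1+exp(-(-1.09-1.73))) = 0.0563
I = P*(1-P) = 0.0563 * 0.9437
I = 0.0531

0.0531


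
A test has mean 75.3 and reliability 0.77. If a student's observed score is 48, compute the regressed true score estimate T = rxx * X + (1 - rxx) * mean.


T_est = rxx * X + (1 - rxx) * mean
T_est = 0.77 * 48 + 0.23 * 75.3
T_est = 36.96 + 17.319
T_est = 54.279

54.279


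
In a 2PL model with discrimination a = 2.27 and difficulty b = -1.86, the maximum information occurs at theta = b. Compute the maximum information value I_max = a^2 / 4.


For 2PL, max info at theta = b = -1.86
I_max = a^2 / 4 = 2.27^2 / 4
= 5.1529 / 4
I_max = 1.2882

1.2882


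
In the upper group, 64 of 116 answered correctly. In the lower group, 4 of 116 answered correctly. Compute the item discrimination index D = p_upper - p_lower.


p_upper = 64/116 = 0.5517
p_lower = 4/116 = 0.0345
D = 0.5517 - 0.0345 = 0.5172

0.5172


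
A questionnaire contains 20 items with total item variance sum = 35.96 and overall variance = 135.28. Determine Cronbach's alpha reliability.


alpha = (k/(k-1)) * (1 - sum(si^2)/s_total^2)
= (20/19) * (1 - 35.96/135.28)
alpha = 0.7728

0.7728


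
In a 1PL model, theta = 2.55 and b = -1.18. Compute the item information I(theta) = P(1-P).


P = 1/(1+exp(-(2.55--1.18))) = 0.9766
I = P*(1-P) = 0.9766 * 0.0234
I = 0.0229

0.0229


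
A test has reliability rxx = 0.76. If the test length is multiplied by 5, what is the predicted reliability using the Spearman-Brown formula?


r_new = (n * rxx) / (1 + (n-1) * rxx)
r_new = (5 * 0.76) / (1 + 4 * 0.76)
r_new = 3.8 / 4.04
r_new = 0.9406

0.9406


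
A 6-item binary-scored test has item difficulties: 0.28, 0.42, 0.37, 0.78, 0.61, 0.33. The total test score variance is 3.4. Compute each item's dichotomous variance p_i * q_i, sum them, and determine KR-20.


For each item, compute p_i * q_i:
  Item 1: 0.28 * 0.72 = 0.2016
  Item 2: 0.42 * 0.58 = 0.2436
  Item 3: 0.37 * 0.63 = 0.2331
  Item 4: 0.78 * 0.22 = 0.1716
  Item 5: 0.61 * 0.39 = 0.2379
  Item 6: 0.33 * 0.67 = 0.2211
Sum(p_i * q_i) = 0.2016 + 0.2436 + 0.2331 + 0.1716 + 0.2379 + 0.2211 = 1.3089
KR-20 = (k/(k-1)) * (1 - Sum(p_i*q_i) / Var_total)
= (6/5) * (1 - 1.3089/3.4)
= 1.2 * 0.615
KR-20 = 0.738

0.738


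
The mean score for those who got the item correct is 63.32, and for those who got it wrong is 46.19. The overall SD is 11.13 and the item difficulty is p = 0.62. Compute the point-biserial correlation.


q = 1 - p = 0.38
rpb = ((M1 - M0) / SD) * sqrt(p * q)
rpb = ((63.32 - 46.19) / 11.13) * sqrt(0.62 * 0.38)
rpb = 0.7471

0.7471


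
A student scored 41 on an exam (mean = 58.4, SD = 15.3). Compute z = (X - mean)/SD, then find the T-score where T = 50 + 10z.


z = (X - mean) / SD = (41 - 58.4) / 15.3
z = -17.4 / 15.3
z = -1.1373
T-score = T = 50 + 10z
Carry z at full precision (z = -17.4 / 15.3) into the conversion:
T-score = 50 + 10 * (-17.4 / 15.3) = 50 + -174 / 15.3
T-score = 50 + -11.3725
T-score = 38.6275

38.6275


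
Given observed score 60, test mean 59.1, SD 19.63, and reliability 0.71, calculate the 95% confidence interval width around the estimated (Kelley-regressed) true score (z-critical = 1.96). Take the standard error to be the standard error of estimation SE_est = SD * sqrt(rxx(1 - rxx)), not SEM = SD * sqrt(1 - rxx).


True score estimate = 0.71*60 + 0.29*59.1 = 59.739
SE_est = SD * sqrt(rxx * (1 - rxx)) = 19.63 * sqrt(0.71 * 0.29) = 19.63 * sqrt(0.2059) = 8.907349
CI = T_est +/- z * SE_est, so width = 2 * z * SE_est = 2 * 1.96 * 8.907349
Width = 34.9168

34.9168


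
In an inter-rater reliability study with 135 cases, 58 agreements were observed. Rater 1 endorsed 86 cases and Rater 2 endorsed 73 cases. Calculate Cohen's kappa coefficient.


P_o = 58/135 = 0.42963
P_e = (86*73 + 49*62) / 18225 = 0.511166
kappa = (P_o - P_e) / (1 - P_e)
kappa = (0.42963 - 0.511166) / (1 - 0.511166)
kappa = -0.1668

-0.1668


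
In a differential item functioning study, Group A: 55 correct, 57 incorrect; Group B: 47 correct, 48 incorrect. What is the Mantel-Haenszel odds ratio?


Odds_A = 55/57 = 0.9649
Odds_B = 47/48 = 0.9792
OR = Odds_A / Odds_B = 0.9649 / 0.9792
Exactly, OR = (55 * 48) / (57 * 47) = 2640 / 2679
OR = 0.9854

0.9854


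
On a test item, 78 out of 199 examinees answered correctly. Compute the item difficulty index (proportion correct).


Item difficulty p = number correct / total examinees
p = 78 / 199
p = 0.392

0.392


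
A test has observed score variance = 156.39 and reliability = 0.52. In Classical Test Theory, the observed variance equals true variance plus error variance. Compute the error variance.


var_true = rxx * var_obs = 0.52 * 156.39 = 81.3228
var_error = var_obs - var_true
var_error = 156.39 - 81.3228
var_error = 75.0672

75.0672


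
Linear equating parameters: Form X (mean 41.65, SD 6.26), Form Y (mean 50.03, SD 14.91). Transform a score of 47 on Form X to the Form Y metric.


slope = SD_Y / SD_X = 14.91 / 6.26 ~ 2.3818
intercept = mean_Y - slope * mean_X = 50.03 - (14.91 / 6.26) * 41.65 ~ -49.1715
Y = slope * X + intercept. To avoid rounding drift from the rounded slope/intercept, evaluate the equivalent form Y = mean_Y + SD_Y * (X - mean_X) / SD_X at full precision:
Y = 50.03 + 14.91 * (47 - 41.65) / 6.26
Y = 50.03 + 14.91 * 5.35 / 6.26
Y = 50.03 + 79.7685 / 6.26
Y = 50.03 + 12.7426
Y = 62.7726

62.7726


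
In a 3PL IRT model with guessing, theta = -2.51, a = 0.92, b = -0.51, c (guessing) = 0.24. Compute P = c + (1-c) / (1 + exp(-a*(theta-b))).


logit = 0.92*(-2.51 - -0.51) = -1.84
P* = 1/(1 + exp(--1.84)) = 0.1371
P = 0.24 + (1 - 0.24) * 0.1371
P = 0.3442

0.3442


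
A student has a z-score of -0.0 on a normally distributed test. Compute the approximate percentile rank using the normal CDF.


CDF(z) = 0.5 * (1 + erf(z/sqrt(2)))
erf(-0.0) = -0.0
CDF = 0.5
Percentile rank = 0.5 * 100 = 50.0

50.0


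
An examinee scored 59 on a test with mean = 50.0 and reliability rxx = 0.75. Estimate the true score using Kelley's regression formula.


T_est = rxx * X + (1 - rxx) * mean
T_est = 0.75 * 59 + 0.25 * 50.0
T_est = 44.25 + 12.5
T_est = 56.75

56.75


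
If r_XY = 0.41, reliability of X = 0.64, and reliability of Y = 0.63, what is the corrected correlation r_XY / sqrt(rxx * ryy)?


r_corrected = rxy / sqrt(rxx * ryy)
= 0.41 / sqrt(0.64 * 0.63)
= 0.41 / sqrt(0.4032)
= 0.41 / 0.63498
r_corrected = 0.6457

0.6457


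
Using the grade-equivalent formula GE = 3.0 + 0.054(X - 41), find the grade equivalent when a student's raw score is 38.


raw - median = 38 - 41 = -3
slope * diff = 0.054 * -3 = -0.162
GE = 3.0 + -0.162
GE = 2.838

2.838


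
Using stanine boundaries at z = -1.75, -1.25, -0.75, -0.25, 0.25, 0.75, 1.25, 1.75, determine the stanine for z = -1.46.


Stanine boundaries: [-1.75, -1.25, -0.75, -0.25, 0.25, 0.75, 1.25, 1.75]
z = -1.46
Check each boundary:
  z >= -1.75 -> could be stanine 2
  z < -1.25
  z < -0.75
  z < -0.25
  z < 0.25
  z < 0.75
  z < 1.25
  z < 1.75
Highest qualifying boundary gives stanine = 2

2


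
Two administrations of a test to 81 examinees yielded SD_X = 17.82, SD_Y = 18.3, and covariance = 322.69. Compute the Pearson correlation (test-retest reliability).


r = cov(X,Y) / (SD_X * SD_Y)
r = 322.69 / (17.82 * 18.3)
r = 322.69 / 326.106
r = 0.9895

0.9895


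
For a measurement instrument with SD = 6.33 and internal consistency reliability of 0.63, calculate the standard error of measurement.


SEM = SD * sqrt(1 - rxx)
SEM = 6.33 * sqrt(1 - 0.63)
SEM = 6.33 * sqrt(0.37) = 6.33 * 0.608276
SEM = 3.8504

3.8504


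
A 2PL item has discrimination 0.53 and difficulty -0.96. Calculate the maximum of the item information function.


For 2PL, max info at theta = b = -0.96
I_max = a^2 / 4 = 0.53^2 / 4
= 0.2809 / 4
I_max = 0.0702

0.0702


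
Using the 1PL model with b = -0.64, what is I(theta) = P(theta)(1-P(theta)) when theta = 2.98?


P = 1/(1+exp(-(2.98--0.64))) = 0.9739
I = P*(1-P) = 0.9739 * 0.0261
I = 0.0254

0.0254


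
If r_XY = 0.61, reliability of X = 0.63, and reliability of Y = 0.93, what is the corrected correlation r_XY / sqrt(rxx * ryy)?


r_corrected = rxy / sqrt(rxx * ryy)
= 0.61 / sqrt(0.63 * 0.93)
= 0.61 / sqrt(0.5859)
= 0.61 / 0.765441
r_corrected = 0.7969

0.7969


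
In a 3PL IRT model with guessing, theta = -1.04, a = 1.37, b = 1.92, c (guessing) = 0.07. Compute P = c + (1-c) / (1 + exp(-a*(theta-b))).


logit = 1.37*(-1.04 - 1.92) = -4.0552
P* = 1/(1 + exp(--4.0552)) = 0.017
P = 0.07 + (1 - 0.07) * 0.017
P = 0.0858

0.0858


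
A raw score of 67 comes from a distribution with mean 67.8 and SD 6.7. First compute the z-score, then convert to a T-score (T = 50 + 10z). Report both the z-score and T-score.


z = (X - mean) / SD = (67 - 67.8) / 6.7
z = -0.8 / 6.7
z = -0.1194
T-score = T = 50 + 10z
Carry z at full precision (z = -0.8 / 6.7) into the conversion:
T-score = 50 + 10 * (-0.8 / 6.7) = 50 + -8 / 6.7
T-score = 50 + -1.194
T-score = 48.806

48.806


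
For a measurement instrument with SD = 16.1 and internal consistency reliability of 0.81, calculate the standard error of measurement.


SEM = SD * sqrt(1 - rxx)
SEM = 16.1 * sqrt(1 - 0.81)
SEM = 16.1 * sqrt(0.19) = 16.1 * 0.43589
SEM = 7.0178

7.0178


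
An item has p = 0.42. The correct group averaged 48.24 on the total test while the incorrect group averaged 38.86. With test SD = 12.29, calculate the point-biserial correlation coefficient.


q = 1 - p = 0.58
rpb = ((M1 - M0) / SD) * sqrt(p * q)
rpb = ((48.24 - 38.86) / 12.29) * sqrt(0.42 * 0.58)
rpb = 0.3767

0.3767


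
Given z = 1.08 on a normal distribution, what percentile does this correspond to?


CDF(z) = 0.5 * (1 + erf(z/sqrt(2)))
erf(0.7637) = 0.7199
CDF = 0.8599
Percentile rank = 0.8599 * 100 = 85.99

85.99


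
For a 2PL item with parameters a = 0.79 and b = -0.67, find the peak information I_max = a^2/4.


For 2PL, max info at theta = b = -0.67
I_max = a^2 / 4 = 0.79^2 / 4
= 0.6241 / 4
I_max = 0.156

0.156


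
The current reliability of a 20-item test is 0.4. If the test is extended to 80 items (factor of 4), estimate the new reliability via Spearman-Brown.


r_new = (n * rxx) / (1 + (n-1) * rxx)
r_new = (4 * 0.4) / (1 + 3 * 0.4)
r_new = 1.6 / 2.2
r_new = 0.7273

0.7273


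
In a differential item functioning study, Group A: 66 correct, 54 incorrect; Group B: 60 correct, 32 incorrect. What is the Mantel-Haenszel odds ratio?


Odds_A = 66/54 = 1.2222
Odds_B = 60/32 = 1.875
OR = Odds_A / Odds_B = 1.2222 / 1.875
Exactly, OR = (66 * 32) / (54 * 60) = 2112 / 3240
OR = 0.6519

0.6519


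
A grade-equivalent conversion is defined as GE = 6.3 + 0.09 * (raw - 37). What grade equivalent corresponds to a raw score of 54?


raw - median = 54 - 37 = 17
slope * diff = 0.09 * 17 = 1.53
GE = 6.3 + 1.53
GE = 7.83

7.83


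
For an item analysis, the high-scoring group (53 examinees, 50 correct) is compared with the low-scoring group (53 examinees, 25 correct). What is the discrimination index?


p_upper = 50/53 = 0.9434
p_lower = 25/53 = 0.4717
D = 0.9434 - 0.4717 = 0.4717

0.4717


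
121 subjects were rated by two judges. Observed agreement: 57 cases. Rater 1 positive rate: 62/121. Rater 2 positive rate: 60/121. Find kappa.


P_o = 57/121 = 0.471074
P_e = (62*60 + 59*61) / 14641 = 0.499898
kappa = (P_o - P_e) / (1 - P_e)
kappa = (0.471074 - 0.499898) / (1 - 0.499898)
kappa = -0.0576

-0.0576


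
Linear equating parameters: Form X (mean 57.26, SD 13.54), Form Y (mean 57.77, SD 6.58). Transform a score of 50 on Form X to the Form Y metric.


slope = SD_Y / SD_X = 6.58 / 13.54 ~ 0.486
intercept = mean_Y - slope * mean_X = 57.77 - (6.58 / 13.54) * 57.26 ~ 29.9435
Y = slope * X + intercept. To avoid rounding drift from the rounded slope/intercept, evaluate the equivalent form Y = mean_Y + SD_Y * (X - mean_X) / SD_X at full precision:
Y = 57.77 + 6.58 * (50 - 57.26) / 13.54
Y = 57.77 - 6.58 * 7.26 / 13.54
Y = 57.77 - 47.7708 / 13.54
Y = 57.77 - 3.5281
Y = 54.2419

54.2419


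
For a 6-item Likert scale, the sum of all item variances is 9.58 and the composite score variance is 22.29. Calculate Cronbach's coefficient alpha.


alpha = (k/(k-1)) * (1 - sum(si^2)/s_total^2)
= (6/5) * (1 - 9.58/22.29)
alpha = 0.6843

0.6843


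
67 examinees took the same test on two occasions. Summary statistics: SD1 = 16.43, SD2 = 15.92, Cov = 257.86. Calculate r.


r = cov(X,Y) / (SD_X * SD_Y)
r = 257.86 / (16.43 * 15.92)
r = 257.86 / 261.5656
r = 0.9858

0.9858


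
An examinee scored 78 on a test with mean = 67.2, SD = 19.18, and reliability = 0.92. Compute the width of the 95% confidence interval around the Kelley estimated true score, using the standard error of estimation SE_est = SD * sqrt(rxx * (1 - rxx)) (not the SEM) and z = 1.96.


True score estimate = 0.92*78 + 0.08*67.2 = 77.136
SE_est = SD * sqrt(rxx * (1 - rxx)) = 19.18 * sqrt(0.92 * 0.08) = 19.18 * sqrt(0.0736) = 5.203404
CI = T_est +/- z * SE_est, so width = 2 * z * SE_est = 2 * 1.96 * 5.203404
Width = 20.3973

20.3973


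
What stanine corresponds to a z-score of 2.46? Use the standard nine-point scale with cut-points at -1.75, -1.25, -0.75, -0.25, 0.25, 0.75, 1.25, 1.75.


Stanine boundaries: [-1.75, -1.25, -0.75, -0.25, 0.25, 0.75, 1.25, 1.75]
z = 2.46
Check each boundary:
  z >= -1.75 -> could be stanine 2
  z >= -1.25 -> could be stanine 3
  z >= -0.75 -> could be stanine 4
  z >= -0.25 -> could be stanine 5
  z >= 0.25 -> could be stanine 6
  z >= 0.75 -> could be stanine 7
  z >= 1.25 -> could be stanine 8
  z >= 1.75 -> could be stanine 9
Highest qualifying boundary gives stanine = 9

9


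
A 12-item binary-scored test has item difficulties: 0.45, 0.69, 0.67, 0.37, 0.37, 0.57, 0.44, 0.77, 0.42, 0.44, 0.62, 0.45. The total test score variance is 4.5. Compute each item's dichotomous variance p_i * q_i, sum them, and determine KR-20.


For each item, compute p_i * q_i:
  Item 1: 0.45 * 0.55 = 0.2475
  Item 2: 0.69 * 0.31 = 0.2139
  Item 3: 0.67 * 0.33 = 0.2211
  Item 4: 0.37 * 0.63 = 0.2331
  Item 5: 0.37 * 0.63 = 0.2331
  Item 6: 0.57 * 0.43 = 0.2451
  Item 7: 0.44 * 0.56 = 0.2464
  Item 8: 0.77 * 0.23 = 0.1771
  Item 9: 0.42 * 0.58 = 0.2436
  Item 10: 0.44 * 0.56 = 0.2464
  Item 11: 0.62 * 0.38 = 0.2356
  Item 12: 0.45 * 0.55 = 0.2475
Sum(p_i * q_i) = 0.2475 + 0.2139 + 0.2211 + 0.2331 + 0.2331 + 0.2451 + 0.2464 + 0.1771 + 0.2436 + 0.2464 + 0.2356 + 0.2475 = 2.7904
KR-20 = (k/(k-1)) * (1 - Sum(p_i*q_i) / Var_total)
= (12/11) * (1 - 2.7904/4.5)
= 1.0909 * 0.3799
KR-20 = 0.4144

0.4144


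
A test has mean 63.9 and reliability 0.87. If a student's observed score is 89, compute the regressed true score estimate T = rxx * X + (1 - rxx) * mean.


T_est = rxx * X + (1 - rxx) * mean
T_est = 0.87 * 89 + 0.13 * 63.9
T_est = 77.43 + 8.307
T_est = 85.737

85.737


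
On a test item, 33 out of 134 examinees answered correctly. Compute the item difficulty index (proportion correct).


Item difficulty p = number correct / total examinees
p = 33 / 134
p = 0.2463

0.2463


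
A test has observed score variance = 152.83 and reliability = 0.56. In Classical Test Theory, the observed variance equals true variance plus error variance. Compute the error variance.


var_true = rxx * var_obs = 0.56 * 152.83 = 85.5848
var_error = var_obs - var_true
var_error = 152.83 - 85.5848
var_error = 67.2452

67.2452


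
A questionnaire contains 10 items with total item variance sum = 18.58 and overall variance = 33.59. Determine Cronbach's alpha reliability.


alpha = (k/(k-1)) * (1 - sum(si^2)/s_total^2)
= (10/9) * (1 - 18.58/33.59)
alpha = 0.4965

0.4965


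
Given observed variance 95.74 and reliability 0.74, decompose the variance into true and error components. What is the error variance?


var_true = rxx * var_obs = 0.74 * 95.74 = 70.8476
var_error = var_obs - var_true
var_error = 95.74 - 70.8476
var_error = 24.8924

24.8924


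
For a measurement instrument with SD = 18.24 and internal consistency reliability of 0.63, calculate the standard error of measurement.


SEM = SD * sqrt(1 - rxx)
SEM = 18.24 * sqrt(1 - 0.63)
SEM = 18.24 * sqrt(0.37) = 18.24 * 0.608276
SEM = 11.095

11.095


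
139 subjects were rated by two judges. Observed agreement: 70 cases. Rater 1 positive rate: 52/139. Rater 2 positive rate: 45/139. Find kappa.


P_o = 70/139 = 0.503597
P_e = (52*45 + 87*94) / 19321 = 0.544382
kappa = (P_o - P_e) / (1 - P_e)
kappa = (0.503597 - 0.544382) / (1 - 0.544382)
kappa = -0.0895

-0.0895


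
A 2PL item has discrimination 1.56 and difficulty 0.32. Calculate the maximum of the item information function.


For 2PL, max info at theta = b = 0.32
I_max = a^2 / 4 = 1.56^2 / 4
= 2.4336 / 4
I_max = 0.6084

0.6084


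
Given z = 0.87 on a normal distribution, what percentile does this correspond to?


CDF(z) = 0.5 * (1 + erf(z/sqrt(2)))
erf(0.6152) = 0.6157
CDF = 0.8078
Percentile rank = 0.8078 * 100 = 80.78

80.78


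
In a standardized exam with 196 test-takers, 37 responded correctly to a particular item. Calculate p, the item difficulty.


Item difficulty p = number correct / total examinees
p = 37 / 196
p = 0.1888

0.1888


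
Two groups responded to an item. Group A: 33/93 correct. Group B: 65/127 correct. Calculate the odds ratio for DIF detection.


Odds_A = 33/60 = 0.55
Odds_B = 65/62 = 1.0484
OR = Odds_A / Odds_B = 0.55 / 1.0484
Exactly, OR = (33 * 62) / (60 * 65) = 2046 / 3900
OR = 0.5246

0.5246


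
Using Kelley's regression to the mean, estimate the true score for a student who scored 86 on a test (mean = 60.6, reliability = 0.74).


T_est = rxx * X + (1 - rxx) * mean
T_est = 0.74 * 86 + 0.26 * 60.6
T_est = 63.64 + 15.756
T_est = 79.396

79.396
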